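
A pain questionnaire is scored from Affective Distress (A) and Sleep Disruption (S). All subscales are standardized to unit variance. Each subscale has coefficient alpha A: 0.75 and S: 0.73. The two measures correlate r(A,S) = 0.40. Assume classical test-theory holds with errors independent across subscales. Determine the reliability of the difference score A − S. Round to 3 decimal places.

Var(A−S) = 1 + 1 − 2·0.40 = 2 − 0.8 = 1.2.
With uncorrelated errors the cross-covariances are all true-score covariance, so they carry over unchanged; only the diagonal terms shrink to ρᵢσᵢ².
True-score variance = [0.75 + 0.73] − 0.8 = 1.48 − 0.8 = 0.68.
Reliability = 0.68 / 1.2 = 0.567.

0.567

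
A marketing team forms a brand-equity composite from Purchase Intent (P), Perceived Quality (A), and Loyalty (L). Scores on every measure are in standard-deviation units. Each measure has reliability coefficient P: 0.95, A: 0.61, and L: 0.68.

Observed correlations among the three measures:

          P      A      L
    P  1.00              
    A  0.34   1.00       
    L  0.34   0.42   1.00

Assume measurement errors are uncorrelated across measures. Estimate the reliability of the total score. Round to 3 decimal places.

Var(P+A+L) = 3 + 2·[0.34 + 0.34 + 0.42] = 3 + 2.2 = 5.2.
Because errors are independent across components, Cov(Tᵢ,Tⱼ) = Cov(Xᵢ,Xⱼ); the off-diagonal part of the true-score variance is the same as above.
True-score variance = [0.95 + 0.61 + 0.68] + 2.2 = 2.24 + 2.2 = 4.44.
Reliability = 4.44 / 5.2 = 0.854.

0.854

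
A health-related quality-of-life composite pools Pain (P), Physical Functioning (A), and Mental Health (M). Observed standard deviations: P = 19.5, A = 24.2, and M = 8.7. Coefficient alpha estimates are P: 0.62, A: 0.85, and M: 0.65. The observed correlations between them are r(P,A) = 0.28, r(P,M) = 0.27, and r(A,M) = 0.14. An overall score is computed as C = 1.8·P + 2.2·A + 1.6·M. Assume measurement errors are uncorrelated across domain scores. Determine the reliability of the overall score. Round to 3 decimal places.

0.834

Var(C) = 1.8²·19.5² + 2.2²·24.2² + 1.6²·8.7² + 2·[3.96·19.5·24.2·0.28 + 2.88·19.5·8.7·0.27 + 3.52·24.2·8.7·0.14] = 4260.27 + 1517.83 = 5778.11.
Under uncorrelated errors the observed covariances equal the true-score covariances, so only the own-variance terms attenuate.
True-score variance = [1.8²·19.5²·0.62 + 2.2²·24.2²·0.85 + 1.6²·8.7²·0.65] + 1517.83 = 3299.12 + 1517.83 = 4816.95.
Reliability = 4816.95 / 5778.11 = 0.834.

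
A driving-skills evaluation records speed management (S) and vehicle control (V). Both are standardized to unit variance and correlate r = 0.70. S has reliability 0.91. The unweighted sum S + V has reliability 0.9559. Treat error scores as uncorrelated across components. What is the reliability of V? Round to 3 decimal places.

0.940

Var(S+V) = 2 + 2·0.70 = 3.400.
True-score variance = ρ_S + ρ_V + 2·0.70, so 0.9559 = (0.91 + ρ_V + 1.40) / 3.400.
ρ_V = 0.9559·3.400 − 0.91 − 1.40 = 0.940.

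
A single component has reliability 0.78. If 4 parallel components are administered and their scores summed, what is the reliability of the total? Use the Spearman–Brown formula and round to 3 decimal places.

0.934

ρ_k = kρ / (1 + (k−1)ρ) = 4·0.78 / (1 + 3·0.78) = 3.120 / 3.340 = 0.934.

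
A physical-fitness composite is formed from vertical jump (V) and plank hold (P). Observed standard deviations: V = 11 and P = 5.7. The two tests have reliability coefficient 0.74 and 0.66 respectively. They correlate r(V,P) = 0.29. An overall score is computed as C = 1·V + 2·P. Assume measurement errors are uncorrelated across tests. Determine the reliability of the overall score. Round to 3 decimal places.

0.766

Var(C) = 11² + 2²·5.7² + 2·[2·11·5.7·0.29] = 250.96 + 72.732 = 323.692.
With uncorrelated errors the cross-covariances are all true-score covariance, so they carry over unchanged; only the diagonal terms shrink to ρᵢσᵢ².
True-score variance = [11²·0.74 + 2²·5.7²·0.66] + 72.732 = 175.314 + 72.732 = 248.046.
Reliability = 248.046 / 323.692 = 0.766.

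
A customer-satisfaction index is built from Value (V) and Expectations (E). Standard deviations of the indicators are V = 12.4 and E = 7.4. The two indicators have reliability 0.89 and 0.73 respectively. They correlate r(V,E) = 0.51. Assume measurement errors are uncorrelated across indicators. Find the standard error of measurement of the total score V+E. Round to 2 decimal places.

5.63

Var(total) = 208.52 + 93.5952 = 302.115.
True-score variance = 176.821 + 93.5952 = 270.416, so reliability = 0.8951.
Error variance = 302.115 − 270.416 = 31.6988; SEM = √31.6988 = 5.63.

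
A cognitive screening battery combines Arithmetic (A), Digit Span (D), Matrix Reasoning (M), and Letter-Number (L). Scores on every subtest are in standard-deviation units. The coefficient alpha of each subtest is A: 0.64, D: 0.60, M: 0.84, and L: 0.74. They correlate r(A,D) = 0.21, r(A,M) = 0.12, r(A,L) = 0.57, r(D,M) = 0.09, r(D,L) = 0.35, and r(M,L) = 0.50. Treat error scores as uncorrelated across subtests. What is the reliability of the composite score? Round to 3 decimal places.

0.846

Var(A+D+M+L) = 4 + 2·[0.21 + 0.12 + 0.57 + 0.09 + 0.35 + 0.50] = 4 + 3.68 = 7.68.
Because errors are independent across components, Cov(Tᵢ,Tⱼ) = Cov(Xᵢ,Xⱼ); the off-diagonal part of the true-score variance is the same as above.
True-score variance = [0.64 + 0.60 + 0.84 + 0.74] + 3.68 = 2.82 + 3.68 = 6.5.
Reliability = 6.5 / 7.68 = 0.846.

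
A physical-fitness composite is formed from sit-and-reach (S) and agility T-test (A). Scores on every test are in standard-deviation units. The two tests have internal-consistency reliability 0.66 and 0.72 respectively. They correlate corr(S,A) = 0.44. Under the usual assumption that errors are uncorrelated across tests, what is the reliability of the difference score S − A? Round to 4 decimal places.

0.4464

Var(S−A) = 1 + 1 − 2·0.44 = 2 − 0.88 = 1.12.
Under uncorrelated errors the observed covariances equal the true-score covariances, so only the own-variance terms attenuate.
True-score variance = [0.66 + 0.72] − 0.88 = 1.38 − 0.88 = 0.5.
Reliability = 0.5 / 1.12 = 0.4464.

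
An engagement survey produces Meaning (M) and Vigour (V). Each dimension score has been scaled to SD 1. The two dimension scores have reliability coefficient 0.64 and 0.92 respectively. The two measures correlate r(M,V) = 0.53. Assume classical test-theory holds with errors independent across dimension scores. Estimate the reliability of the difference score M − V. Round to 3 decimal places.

0.532

Var(M−V) = 1 + 1 − 2·0.53 = 2 − 1.06 = 0.94.
Because errors are independent across components, Cov(Tᵢ,Tⱼ) = Cov(Xᵢ,Xⱼ); the off-diagonal part of the true-score variance is the same as above.
True-score variance = [0.64 + 0.92] − 1.06 = 1.56 − 1.06 = 0.5.
Reliability = 0.5 / 0.94 = 0.532.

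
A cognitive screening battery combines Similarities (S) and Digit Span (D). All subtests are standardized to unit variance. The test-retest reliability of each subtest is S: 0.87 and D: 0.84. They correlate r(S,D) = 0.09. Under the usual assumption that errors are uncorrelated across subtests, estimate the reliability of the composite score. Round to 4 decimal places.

0.8670

Var(S+D) = 2 + 2·[0.09] = 2 + 0.18 = 2.18.
Under uncorrelated errors the observed covariances equal the true-score covariances, so only the own-variance terms attenuate.
True-score variance = [0.87 + 0.84] + 0.18 = 1.71 + 0.18 = 1.89.
Reliability = 1.89 / 2.18 = 0.8670.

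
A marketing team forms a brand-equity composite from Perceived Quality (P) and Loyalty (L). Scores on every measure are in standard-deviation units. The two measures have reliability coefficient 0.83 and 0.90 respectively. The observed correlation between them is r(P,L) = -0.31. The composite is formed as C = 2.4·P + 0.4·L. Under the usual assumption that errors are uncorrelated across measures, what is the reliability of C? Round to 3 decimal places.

0.813

Var(C) = 2.4² + 0.4² + 2·[0.96·(-0.31)] = 5.92 − 0.5952 = 5.3248.
Because errors are independent across components, Cov(Tᵢ,Tⱼ) = Cov(Xᵢ,Xⱼ); the off-diagonal part of the true-score variance is the same as above.
True-score variance = [2.4²·0.83 + 0.4²·0.90] − 0.5952 = 4.9248 − 0.5952 = 4.3296.
Reliability = 4.3296 / 5.3248 = 0.813.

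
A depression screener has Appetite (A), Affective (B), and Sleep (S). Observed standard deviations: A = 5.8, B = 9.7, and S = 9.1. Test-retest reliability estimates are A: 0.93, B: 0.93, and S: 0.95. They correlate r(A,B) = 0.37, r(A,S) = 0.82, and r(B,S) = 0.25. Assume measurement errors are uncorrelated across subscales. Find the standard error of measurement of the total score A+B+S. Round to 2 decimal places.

3.62

Var(total) = 210.54 + 172.327 = 382.867.
True-score variance = 197.458 + 172.327 = 369.785, so reliability = 0.9658.
Error variance = 382.867 − 369.785 = 13.0816; SEM = √13.0816 = 3.62.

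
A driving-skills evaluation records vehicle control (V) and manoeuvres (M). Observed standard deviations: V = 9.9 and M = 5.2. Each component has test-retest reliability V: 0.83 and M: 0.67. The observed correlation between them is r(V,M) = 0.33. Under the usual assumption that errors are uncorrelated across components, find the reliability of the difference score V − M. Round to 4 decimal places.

0.7191

Var(V−M) = 9.9² + 5.2² − 2·9.9·5.2·0.33 = 125.05 − 33.9768 = 91.0732.
With uncorrelated errors the cross-covariances are all true-score covariance, so they carry over unchanged; only the diagonal terms shrink to ρᵢσᵢ².
True-score variance = [9.9²·0.83 + 5.2²·0.67] − 33.9768 = 99.4651 − 33.9768 = 65.4883.
Reliability = 65.4883 / 91.0732 = 0.7191.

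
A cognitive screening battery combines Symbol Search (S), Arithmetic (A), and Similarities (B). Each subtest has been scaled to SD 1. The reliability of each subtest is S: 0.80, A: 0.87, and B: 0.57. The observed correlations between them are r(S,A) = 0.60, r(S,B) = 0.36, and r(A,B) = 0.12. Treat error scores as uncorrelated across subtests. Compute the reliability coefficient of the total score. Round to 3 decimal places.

0.853

Var(S+A+B) = 3 + 2·[0.60 + 0.36 + 0.12] = 3 + 2.16 = 5.16.
Under uncorrelated errors the observed covariances equal the true-score covariances, so only the own-variance terms attenuate.
True-score variance = [0.80 + 0.87 + 0.57] + 2.16 = 2.24 + 2.16 = 4.4.
Reliability = 4.4 / 5.16 = 0.853.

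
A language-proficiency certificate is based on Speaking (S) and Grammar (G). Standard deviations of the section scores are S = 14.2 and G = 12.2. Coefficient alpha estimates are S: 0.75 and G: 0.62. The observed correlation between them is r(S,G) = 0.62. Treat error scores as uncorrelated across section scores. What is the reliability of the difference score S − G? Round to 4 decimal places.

Var(S−G) = 14.2² + 12.2² − 2·14.2·12.2·0.62 = 350.48 − 214.818 = 135.662.
Because errors are independent across components, Cov(Tᵢ,Tⱼ) = Cov(Xᵢ,Xⱼ); the off-diagonal part of the true-score variance is the same as above.
True-score variance = [14.2²·0.75 + 12.2²·0.62] − 214.818 = 243.511 − 214.818 = 28.6932.
Reliability = 28.6932 / 135.662 = 0.2115.

0.2115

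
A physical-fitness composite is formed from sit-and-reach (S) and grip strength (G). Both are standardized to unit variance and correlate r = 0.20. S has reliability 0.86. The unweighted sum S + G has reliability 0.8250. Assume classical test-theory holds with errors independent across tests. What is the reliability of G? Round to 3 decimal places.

Var(S+G) = 2 + 2·0.20 = 2.400.
True-score variance = ρ_S + ρ_G + 2·0.20, so 0.8250 = (0.86 + ρ_G + 0.40) / 2.400.
ρ_G = 0.8250·2.400 − 0.86 − 0.40 = 0.720.

0.720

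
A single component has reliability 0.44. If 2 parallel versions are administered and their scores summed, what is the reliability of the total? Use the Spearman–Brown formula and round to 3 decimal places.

0.611

ρ_k = kρ / (1 + (k−1)ρ) = 2·0.44 / (1 + 1·0.44) = 0.880 / 1.440 = 0.611.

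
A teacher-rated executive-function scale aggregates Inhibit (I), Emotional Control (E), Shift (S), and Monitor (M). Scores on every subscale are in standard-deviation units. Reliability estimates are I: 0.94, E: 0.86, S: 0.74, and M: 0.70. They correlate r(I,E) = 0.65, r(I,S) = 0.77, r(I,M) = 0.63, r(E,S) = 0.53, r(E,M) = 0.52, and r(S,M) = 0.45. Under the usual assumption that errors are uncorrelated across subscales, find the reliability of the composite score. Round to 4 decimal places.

0.9315

Var(I+E+S+M) = 4 + 2·[0.65 + 0.77 + 0.63 + 0.53 + 0.52 + 0.45] = 4 + 7.1 = 11.1.
With uncorrelated errors the cross-covariances are all true-score covariance, so they carry over unchanged; only the diagonal terms shrink to ρᵢσᵢ².
True-score variance = [0.94 + 0.86 + 0.74 + 0.70] + 7.1 = 3.24 + 7.1 = 10.34.
Reliability = 10.34 / 11.1 = 0.9315.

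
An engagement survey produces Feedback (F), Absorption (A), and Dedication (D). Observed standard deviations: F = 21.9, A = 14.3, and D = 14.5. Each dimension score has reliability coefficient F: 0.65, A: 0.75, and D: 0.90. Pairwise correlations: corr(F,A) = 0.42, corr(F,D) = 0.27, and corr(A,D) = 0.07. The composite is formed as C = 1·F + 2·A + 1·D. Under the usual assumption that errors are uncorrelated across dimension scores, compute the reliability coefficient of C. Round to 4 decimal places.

Var(C) = 21.9² + 2²·14.3² + 14.5² + 2·[2·21.9·14.3·0.42 + 21.9·14.5·0.27 + 2·14.3·14.5·0.07] = 1507.82 + 755.661 = 2263.48.
Because errors are independent across components, Cov(Tᵢ,Tⱼ) = Cov(Xᵢ,Xⱼ); the off-diagonal part of the true-score variance is the same as above.
True-score variance = [21.9²·0.65 + 2²·14.3²·0.75 + 14.5²·0.90] + 755.661 = 1114.44 + 755.661 = 1870.1.
Reliability = 1870.1 / 2263.48 = 0.8262.

0.8262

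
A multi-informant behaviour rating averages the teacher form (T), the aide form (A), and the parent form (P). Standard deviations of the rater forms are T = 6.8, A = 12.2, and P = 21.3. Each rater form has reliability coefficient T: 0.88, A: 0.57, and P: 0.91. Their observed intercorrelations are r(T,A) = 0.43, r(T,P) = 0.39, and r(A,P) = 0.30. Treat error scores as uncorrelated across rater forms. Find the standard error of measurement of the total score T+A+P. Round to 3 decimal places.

Var(total) = 648.77 + 340.237 = 989.007.
True-score variance = 538.388 + 340.237 = 878.625, so reliability = 0.8884.
Error variance = 989.007 − 878.625 = 110.382; SEM = √110.382 = 10.506.

10.506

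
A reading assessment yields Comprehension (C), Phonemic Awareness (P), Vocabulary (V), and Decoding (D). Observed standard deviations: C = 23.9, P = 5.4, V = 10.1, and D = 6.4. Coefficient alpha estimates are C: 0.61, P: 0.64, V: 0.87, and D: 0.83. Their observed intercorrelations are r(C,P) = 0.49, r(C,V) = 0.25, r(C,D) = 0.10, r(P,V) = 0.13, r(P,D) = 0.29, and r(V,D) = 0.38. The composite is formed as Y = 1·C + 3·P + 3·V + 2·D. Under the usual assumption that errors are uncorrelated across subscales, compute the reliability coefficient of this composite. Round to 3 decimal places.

0.858

Var(Y) = 23.9² + 3²·5.4² + 3²·10.1² + 2²·6.4² + 2·[3·23.9·5.4·0.49 + 3·23.9·10.1·0.25 + 2·23.9·6.4·0.10 + 9·5.4·10.1·0.13 + 6·5.4·6.4·0.29 + 6·10.1·6.4·0.38] = 1915.58 + 1345.36 = 3260.94.
Because errors are independent across components, Cov(Tᵢ,Tⱼ) = Cov(Xᵢ,Xⱼ); the off-diagonal part of the true-score variance is the same as above.
True-score variance = [23.9²·0.61 + 3²·5.4²·0.64 + 3²·10.1²·0.87 + 2²·6.4²·0.83] + 1345.36 = 1451.13 + 1345.36 = 2796.48.
Reliability = 2796.48 / 3260.94 = 0.858.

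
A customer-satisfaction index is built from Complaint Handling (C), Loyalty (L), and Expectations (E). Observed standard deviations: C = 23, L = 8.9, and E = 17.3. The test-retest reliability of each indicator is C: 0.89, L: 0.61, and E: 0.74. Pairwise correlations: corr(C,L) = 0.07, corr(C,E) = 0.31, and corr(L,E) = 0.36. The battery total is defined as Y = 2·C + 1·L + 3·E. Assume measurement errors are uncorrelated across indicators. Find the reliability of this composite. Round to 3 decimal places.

0.857

Var(Y) = 2²·23² + 8.9² + 3²·17.3² + 2·[2·23·8.9·0.07 + 6·23·17.3·0.31 + 3·8.9·17.3·0.36] = 4888.82 + 1870.08 = 6758.9.
With uncorrelated errors the cross-covariances are all true-score covariance, so they carry over unchanged; only the diagonal terms shrink to ρᵢσᵢ².
True-score variance = [2²·23²·0.89 + 8.9²·0.61 + 3²·17.3²·0.74] + 1870.08 = 3924.83 + 1870.08 = 5794.91.
Reliability = 5794.91 / 6758.9 = 0.857.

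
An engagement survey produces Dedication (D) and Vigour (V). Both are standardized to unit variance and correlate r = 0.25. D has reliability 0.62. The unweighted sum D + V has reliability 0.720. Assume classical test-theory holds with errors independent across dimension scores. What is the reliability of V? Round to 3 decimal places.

0.680

Var(D+V) = 2 + 2·0.25 = 2.500.
True-score variance = ρ_D + ρ_V + 2·0.25, so 0.720 = (0.62 + ρ_V + 0.50) / 2.500.
ρ_V = 0.720·2.500 − 0.62 − 0.50 = 0.680.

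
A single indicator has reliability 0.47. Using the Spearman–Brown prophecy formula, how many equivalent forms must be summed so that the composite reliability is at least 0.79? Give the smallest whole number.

5

k ≥ ρ*(1−ρ₁)/(ρ₁(1−ρ*)) = 0.79·0.53 / (0.47·0.21) = 4.242.
Smallest integer k = 5.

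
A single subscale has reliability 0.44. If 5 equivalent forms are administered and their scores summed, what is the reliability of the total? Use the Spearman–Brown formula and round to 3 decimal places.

ρ_k = kρ / (1 + (k−1)ρ) = 5·0.44 / (1 + 4·0.44) = 2.200 / 2.760 = 0.797.

0.797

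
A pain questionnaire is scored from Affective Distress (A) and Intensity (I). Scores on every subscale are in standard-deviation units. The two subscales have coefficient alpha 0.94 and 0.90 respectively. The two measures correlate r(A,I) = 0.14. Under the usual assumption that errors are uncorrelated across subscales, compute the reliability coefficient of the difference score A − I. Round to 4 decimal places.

Var(A−I) = 1 + 1 − 2·0.14 = 2 − 0.28 = 1.72.
Because errors are independent across components, Cov(Tᵢ,Tⱼ) = Cov(Xᵢ,Xⱼ); the off-diagonal part of the true-score variance is the same as above.
True-score variance = [0.94 + 0.90] − 0.28 = 1.84 − 0.28 = 1.56.
Reliability = 1.56 / 1.72 = 0.9070.

0.9070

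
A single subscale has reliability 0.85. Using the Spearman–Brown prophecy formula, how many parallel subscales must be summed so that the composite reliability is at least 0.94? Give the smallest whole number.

3

k ≥ ρ*(1−ρ₁)/(ρ₁(1−ρ*)) = 0.94·0.15 / (0.85·0.06) = 2.765.
Smallest integer k = 3.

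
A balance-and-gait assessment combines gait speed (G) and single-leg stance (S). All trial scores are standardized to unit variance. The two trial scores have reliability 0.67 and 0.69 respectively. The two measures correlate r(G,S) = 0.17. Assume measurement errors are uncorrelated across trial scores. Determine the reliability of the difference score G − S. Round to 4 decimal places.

Var(G−S) = 1 + 1 − 2·0.17 = 2 − 0.34 = 1.66.
With uncorrelated errors the cross-covariances are all true-score covariance, so they carry over unchanged; only the diagonal terms shrink to ρᵢσᵢ².
True-score variance = [0.67 + 0.69] − 0.34 = 1.36 − 0.34 = 1.02.
Reliability = 1.02 / 1.66 = 0.6145.

0.6145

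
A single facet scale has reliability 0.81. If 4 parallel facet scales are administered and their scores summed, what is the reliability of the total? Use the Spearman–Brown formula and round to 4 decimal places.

0.9446

ρ_k = kρ / (1 + (k−1)ρ) = 4·0.81 / (1 + 3·0.81) = 3.240 / 3.430 = 0.9446.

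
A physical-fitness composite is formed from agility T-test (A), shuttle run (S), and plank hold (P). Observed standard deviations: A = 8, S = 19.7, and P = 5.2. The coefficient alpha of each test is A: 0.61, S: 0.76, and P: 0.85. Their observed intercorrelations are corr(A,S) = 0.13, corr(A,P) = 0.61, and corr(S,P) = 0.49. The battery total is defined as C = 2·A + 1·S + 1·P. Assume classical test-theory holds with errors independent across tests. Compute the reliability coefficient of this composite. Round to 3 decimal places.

0.794

Var(C) = 2²·8² + 19.7² + 5.2² + 2·[2·8·19.7·0.13 + 2·8·5.2·0.61 + 19.7·5.2·0.49] = 671.13 + 283.847 = 954.977.
Under uncorrelated errors the observed covariances equal the true-score covariances, so only the own-variance terms attenuate.
True-score variance = [2²·8²·0.61 + 19.7²·0.76 + 5.2²·0.85] + 283.847 = 474.092 + 283.847 = 757.94.
Reliability = 757.94 / 954.977 = 0.794.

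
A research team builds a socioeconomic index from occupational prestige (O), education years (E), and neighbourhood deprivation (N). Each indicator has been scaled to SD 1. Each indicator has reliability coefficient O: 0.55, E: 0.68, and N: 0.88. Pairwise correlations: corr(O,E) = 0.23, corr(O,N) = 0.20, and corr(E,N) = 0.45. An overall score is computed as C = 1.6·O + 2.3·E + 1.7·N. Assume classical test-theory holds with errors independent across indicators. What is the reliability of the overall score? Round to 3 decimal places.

0.813

Var(C) = 1.6² + 2.3² + 1.7² + 2·[3.68·0.23 + 2.72·0.20 + 3.91·0.45] = 10.74 + 6.2998 = 17.0398.
Because errors are independent across components, Cov(Tᵢ,Tⱼ) = Cov(Xᵢ,Xⱼ); the off-diagonal part of the true-score variance is the same as above.
True-score variance = [1.6²·0.55 + 2.3²·0.68 + 1.7²·0.88] + 6.2998 = 7.5484 + 6.2998 = 13.8482.
Reliability = 13.8482 / 17.0398 = 0.813.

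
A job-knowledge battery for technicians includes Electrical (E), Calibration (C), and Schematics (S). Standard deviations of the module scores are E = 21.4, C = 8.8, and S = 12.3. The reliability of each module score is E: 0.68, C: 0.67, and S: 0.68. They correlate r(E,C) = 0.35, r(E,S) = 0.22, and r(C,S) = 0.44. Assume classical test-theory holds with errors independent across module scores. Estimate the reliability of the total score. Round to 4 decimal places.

0.7858

Var(E+C+S) = 21.4² + 8.8² + 12.3² + 2·[21.4·8.8·0.35 + 21.4·12.3·0.22 + 8.8·12.3·0.44] = 686.69 + 342.892 = 1029.58.
Because errors are independent across components, Cov(Tᵢ,Tⱼ) = Cov(Xᵢ,Xⱼ); the off-diagonal part of the true-score variance is the same as above.
True-score variance = [21.4²·0.68 + 8.8²·0.67 + 12.3²·0.68] + 342.892 = 466.175 + 342.892 = 809.067.
Reliability = 809.067 / 1029.58 = 0.7858.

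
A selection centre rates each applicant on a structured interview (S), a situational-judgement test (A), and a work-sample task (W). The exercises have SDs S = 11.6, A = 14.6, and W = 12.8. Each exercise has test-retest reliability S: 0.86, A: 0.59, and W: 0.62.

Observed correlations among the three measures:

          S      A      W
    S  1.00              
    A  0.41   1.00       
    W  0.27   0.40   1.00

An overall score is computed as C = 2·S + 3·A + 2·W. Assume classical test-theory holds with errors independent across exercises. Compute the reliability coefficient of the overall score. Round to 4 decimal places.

Var(C) = 2²·11.6² + 3²·14.6² + 2²·12.8² + 2·[6·11.6·14.6·0.41 + 4·11.6·12.8·0.27 + 6·14.6·12.8·0.40] = 3112.04 + 2050.99 = 5163.03.
Under uncorrelated errors the observed covariances equal the true-score covariances, so only the own-variance terms attenuate.
True-score variance = [2²·11.6²·0.86 + 3²·14.6²·0.59 + 2²·12.8²·0.62] + 2050.99 = 2001.09 + 2050.99 = 4052.08.
Reliability = 4052.08 / 5163.03 = 0.7848.

0.7848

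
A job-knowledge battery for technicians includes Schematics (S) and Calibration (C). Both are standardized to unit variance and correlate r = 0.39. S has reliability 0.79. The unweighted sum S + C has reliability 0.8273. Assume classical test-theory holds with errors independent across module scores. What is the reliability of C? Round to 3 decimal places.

0.730

Var(S+C) = 2 + 2·0.39 = 2.780.
True-score variance = ρ_S + ρ_C + 2·0.39, so 0.8273 = (0.79 + ρ_C + 0.78) / 2.780.
ρ_C = 0.8273·2.780 − 0.79 − 0.78 = 0.730.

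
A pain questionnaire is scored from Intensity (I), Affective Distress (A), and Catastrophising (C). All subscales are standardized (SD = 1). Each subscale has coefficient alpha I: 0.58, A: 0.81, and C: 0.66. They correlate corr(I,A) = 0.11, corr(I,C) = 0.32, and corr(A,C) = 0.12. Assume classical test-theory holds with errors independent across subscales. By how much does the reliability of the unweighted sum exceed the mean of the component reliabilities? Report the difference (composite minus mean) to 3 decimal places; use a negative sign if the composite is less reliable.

Var(sum) = 3 + 1.1 = 4.1; true-score variance = 2.05 + 1.1 = 3.15; composite reliability = 0.7683.
Mean component reliability = 0.6833.
Difference = 0.7683 − 0.6833 = 0.085.

0.085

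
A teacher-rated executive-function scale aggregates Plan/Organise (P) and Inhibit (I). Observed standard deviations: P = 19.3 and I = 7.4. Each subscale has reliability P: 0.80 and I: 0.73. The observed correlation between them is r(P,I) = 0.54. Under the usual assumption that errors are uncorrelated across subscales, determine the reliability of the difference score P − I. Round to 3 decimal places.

Var(P−I) = 19.3² + 7.4² − 2·19.3·7.4·0.54 = 427.25 − 154.246 = 273.004.
Because errors are independent across components, Cov(Tᵢ,Tⱼ) = Cov(Xᵢ,Xⱼ); the off-diagonal part of the true-score variance is the same as above.
True-score variance = [19.3²·0.80 + 7.4²·0.73] − 154.246 = 337.967 − 154.246 = 183.721.
Reliability = 183.721 / 273.004 = 0.673.

0.673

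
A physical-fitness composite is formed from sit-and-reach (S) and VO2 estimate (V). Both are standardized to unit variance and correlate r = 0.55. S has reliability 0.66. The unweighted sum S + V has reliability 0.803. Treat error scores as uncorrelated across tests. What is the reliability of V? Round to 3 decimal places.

0.729

Var(S+V) = 2 + 2·0.55 = 3.100.
True-score variance = ρ_S + ρ_V + 2·0.55, so 0.803 = (0.66 + ρ_V + 1.10) / 3.100.
ρ_V = 0.803·3.100 − 0.66 − 1.10 = 0.729.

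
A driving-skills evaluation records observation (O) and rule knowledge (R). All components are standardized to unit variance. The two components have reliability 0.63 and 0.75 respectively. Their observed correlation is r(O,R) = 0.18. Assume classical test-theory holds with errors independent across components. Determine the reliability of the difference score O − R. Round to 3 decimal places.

Var(O−R) = 1 + 1 − 2·0.18 = 2 − 0.36 = 1.64.
With uncorrelated errors the cross-covariances are all true-score covariance, so they carry over unchanged; only the diagonal terms shrink to ρᵢσᵢ².
True-score variance = [0.63 + 0.75] − 0.36 = 1.38 − 0.36 = 1.02.
Reliability = 1.02 / 1.64 = 0.622.

0.622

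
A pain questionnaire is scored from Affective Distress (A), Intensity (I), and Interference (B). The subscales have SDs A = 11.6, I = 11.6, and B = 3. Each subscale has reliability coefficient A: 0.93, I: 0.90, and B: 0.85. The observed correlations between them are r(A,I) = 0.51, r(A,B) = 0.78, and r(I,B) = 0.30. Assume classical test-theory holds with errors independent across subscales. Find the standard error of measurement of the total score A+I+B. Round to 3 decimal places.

4.922

Var(total) = 278.12 + 212.419 = 490.539.
True-score variance = 253.895 + 212.419 = 466.314, so reliability = 0.9506.
Error variance = 490.539 − 466.314 = 24.2252; SEM = √24.2252 = 4.922.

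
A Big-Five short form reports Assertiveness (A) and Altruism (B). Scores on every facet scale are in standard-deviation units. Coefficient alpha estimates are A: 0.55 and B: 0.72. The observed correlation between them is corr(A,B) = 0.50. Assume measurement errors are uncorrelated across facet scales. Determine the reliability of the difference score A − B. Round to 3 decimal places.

0.270

Var(A−B) = 1 + 1 − 2·0.50 = 2 − 1 = 1.
With uncorrelated errors the cross-covariances are all true-score covariance, so they carry over unchanged; only the diagonal terms shrink to ρᵢσᵢ².
True-score variance = [0.55 + 0.72] − 1 = 1.27 − 1 = 0.27.
Reliability = 0.27 / 1 = 0.270.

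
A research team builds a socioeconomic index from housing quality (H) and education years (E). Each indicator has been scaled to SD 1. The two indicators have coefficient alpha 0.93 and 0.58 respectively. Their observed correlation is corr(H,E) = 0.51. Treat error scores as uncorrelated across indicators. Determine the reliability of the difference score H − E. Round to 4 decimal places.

0.5000

Var(H−E) = 1 + 1 − 2·0.51 = 2 − 1.02 = 0.98.
Under uncorrelated errors the observed covariances equal the true-score covariances, so only the own-variance terms attenuate.
True-score variance = [0.93 + 0.58] − 1.02 = 1.51 − 1.02 = 0.49.
Reliability = 0.49 / 0.98 = 0.5000.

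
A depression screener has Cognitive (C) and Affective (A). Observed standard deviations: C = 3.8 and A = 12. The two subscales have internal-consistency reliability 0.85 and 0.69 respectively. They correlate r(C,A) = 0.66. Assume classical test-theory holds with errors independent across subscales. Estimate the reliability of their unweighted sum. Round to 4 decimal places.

Var(C+A) = 3.8² + 12² + 2·[3.8·12·0.66] = 158.44 + 60.192 = 218.632.
Under uncorrelated errors the observed covariances equal the true-score covariances, so only the own-variance terms attenuate.
True-score variance = [3.8²·0.85 + 12²·0.69] + 60.192 = 111.634 + 60.192 = 171.826.
Reliability = 171.826 / 218.632 = 0.7859.

0.7859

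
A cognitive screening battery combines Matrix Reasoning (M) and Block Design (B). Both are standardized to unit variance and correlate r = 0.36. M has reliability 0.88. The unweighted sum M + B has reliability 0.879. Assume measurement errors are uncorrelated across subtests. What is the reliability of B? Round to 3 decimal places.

0.791

Var(M+B) = 2 + 2·0.36 = 2.720.
True-score variance = ρ_M + ρ_B + 2·0.36, so 0.879 = (0.88 + ρ_B + 0.72) / 2.720.
ρ_B = 0.879·2.720 − 0.88 − 0.72 = 0.791.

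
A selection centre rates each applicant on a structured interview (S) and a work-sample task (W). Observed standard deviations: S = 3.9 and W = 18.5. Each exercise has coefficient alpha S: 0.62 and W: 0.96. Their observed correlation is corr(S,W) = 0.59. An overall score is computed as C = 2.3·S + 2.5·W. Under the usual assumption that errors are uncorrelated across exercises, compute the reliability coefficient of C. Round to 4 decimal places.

Var(C) = 2.3²·3.9² + 2.5²·18.5² + 2·[5.75·3.9·18.5·0.59] = 2219.52 + 489.538 = 2709.06.
Under uncorrelated errors the observed covariances equal the true-score covariances, so only the own-variance terms attenuate.
True-score variance = [2.3²·3.9²·0.62 + 2.5²·18.5²·0.96] + 489.538 = 2103.39 + 489.538 = 2592.92.
Reliability = 2592.92 / 2709.06 = 0.9571.

0.9571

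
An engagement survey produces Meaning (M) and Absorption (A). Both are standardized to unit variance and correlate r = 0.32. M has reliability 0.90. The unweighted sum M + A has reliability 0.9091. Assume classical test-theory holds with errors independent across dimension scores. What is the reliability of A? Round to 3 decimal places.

Var(M+A) = 2 + 2·0.32 = 2.640.
True-score variance = ρ_M + ρ_A + 2·0.32, so 0.9091 = (0.90 + ρ_A + 0.64) / 2.640.
ρ_A = 0.9091·2.640 − 0.90 − 0.64 = 0.860.

0.860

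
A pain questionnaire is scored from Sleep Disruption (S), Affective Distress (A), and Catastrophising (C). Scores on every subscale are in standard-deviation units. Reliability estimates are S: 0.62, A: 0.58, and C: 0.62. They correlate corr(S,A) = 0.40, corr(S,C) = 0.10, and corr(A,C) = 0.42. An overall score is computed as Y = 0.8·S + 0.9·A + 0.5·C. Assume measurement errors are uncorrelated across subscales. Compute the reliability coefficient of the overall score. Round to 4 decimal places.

Var(Y) = 0.8² + 0.9² + 0.5² + 2·[0.72·0.40 + 0.4·0.10 + 0.45·0.42] = 1.7 + 1.034 = 2.734.
Under uncorrelated errors the observed covariances equal the true-score covariances, so only the own-variance terms attenuate.
True-score variance = [0.8²·0.62 + 0.9²·0.58 + 0.5²·0.62] + 1.034 = 1.0216 + 1.034 = 2.0556.
Reliability = 2.0556 / 2.734 = 0.7519.

0.7519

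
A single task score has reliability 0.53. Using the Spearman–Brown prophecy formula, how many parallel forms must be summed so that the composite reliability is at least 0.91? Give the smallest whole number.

9

k ≥ ρ*(1−ρ₁)/(ρ₁(1−ρ*)) = 0.91·0.47 / (0.53·0.09) = 8.966.
Smallest integer k = 9.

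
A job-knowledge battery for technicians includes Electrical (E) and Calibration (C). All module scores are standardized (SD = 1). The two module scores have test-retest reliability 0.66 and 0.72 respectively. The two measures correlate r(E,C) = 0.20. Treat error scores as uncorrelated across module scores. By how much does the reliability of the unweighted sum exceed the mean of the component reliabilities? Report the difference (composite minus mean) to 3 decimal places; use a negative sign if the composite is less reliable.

0.052

Var(sum) = 2 + 0.4 = 2.4; true-score variance = 1.38 + 0.4 = 1.78; composite reliability = 0.7417.
Mean component reliability = 0.6900.
Difference = 0.7417 − 0.6900 = 0.052.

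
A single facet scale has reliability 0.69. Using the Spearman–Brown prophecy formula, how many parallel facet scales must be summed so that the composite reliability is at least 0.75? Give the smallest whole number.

k ≥ ρ*(1−ρ₁)/(ρ₁(1−ρ*)) = 0.75·0.31 / (0.69·0.25) = 1.348.
Smallest integer k = 2.

2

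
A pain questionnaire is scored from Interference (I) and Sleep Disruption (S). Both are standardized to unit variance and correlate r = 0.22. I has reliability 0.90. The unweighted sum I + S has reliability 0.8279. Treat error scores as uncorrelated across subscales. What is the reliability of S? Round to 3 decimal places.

Var(I+S) = 2 + 2·0.22 = 2.440.
True-score variance = ρ_I + ρ_S + 2·0.22, so 0.8279 = (0.90 + ρ_S + 0.44) / 2.440.
ρ_S = 0.8279·2.440 − 0.90 − 0.44 = 0.680.

0.680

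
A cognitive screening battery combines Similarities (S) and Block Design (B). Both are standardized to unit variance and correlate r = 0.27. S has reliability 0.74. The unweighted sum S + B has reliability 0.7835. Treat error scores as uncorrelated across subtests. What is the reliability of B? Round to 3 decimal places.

0.710

Var(S+B) = 2 + 2·0.27 = 2.540.
True-score variance = ρ_S + ρ_B + 2·0.27, so 0.7835 = (0.74 + ρ_B + 0.54) / 2.540.
ρ_B = 0.7835·2.540 − 0.74 − 0.54 = 0.710.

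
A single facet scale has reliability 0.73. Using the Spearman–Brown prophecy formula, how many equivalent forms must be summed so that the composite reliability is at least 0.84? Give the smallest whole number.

2

k ≥ ρ*(1−ρ₁)/(ρ₁(1−ρ*)) = 0.84·0.27 / (0.73·0.16) = 1.942.
Smallest integer k = 2.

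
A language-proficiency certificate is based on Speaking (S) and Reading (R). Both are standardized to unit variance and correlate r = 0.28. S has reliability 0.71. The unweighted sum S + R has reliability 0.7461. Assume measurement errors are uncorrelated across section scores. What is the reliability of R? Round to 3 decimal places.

0.640

Var(S+R) = 2 + 2·0.28 = 2.560.
True-score variance = ρ_S + ρ_R + 2·0.28, so 0.7461 = (0.71 + ρ_R + 0.56) / 2.560.
ρ_R = 0.7461·2.560 − 0.71 − 0.56 = 0.640.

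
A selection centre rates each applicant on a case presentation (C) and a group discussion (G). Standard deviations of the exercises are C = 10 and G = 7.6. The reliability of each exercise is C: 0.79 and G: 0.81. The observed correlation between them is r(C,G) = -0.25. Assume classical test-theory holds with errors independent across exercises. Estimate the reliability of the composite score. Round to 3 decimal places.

Var(C+G) = 10² + 7.6² + 2·[10·7.6·(-0.25)] = 157.76 − 38 = 119.76.
Under uncorrelated errors the observed covariances equal the true-score covariances, so only the own-variance terms attenuate.
True-score variance = [10²·0.79 + 7.6²·0.81] − 38 = 125.786 − 38 = 87.7856.
Reliability = 87.7856 / 119.76 = 0.733.

0.733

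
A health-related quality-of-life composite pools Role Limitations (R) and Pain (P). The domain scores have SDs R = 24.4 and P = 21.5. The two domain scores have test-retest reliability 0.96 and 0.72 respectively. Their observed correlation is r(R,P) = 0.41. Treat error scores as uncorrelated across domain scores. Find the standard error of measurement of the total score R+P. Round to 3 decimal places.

Var(total) = 1057.61 + 430.172 = 1487.78.
True-score variance = 904.366 + 430.172 = 1334.54, so reliability = 0.8970.
Error variance = 1487.78 − 1334.54 = 153.244; SEM = √153.244 = 12.379.

12.379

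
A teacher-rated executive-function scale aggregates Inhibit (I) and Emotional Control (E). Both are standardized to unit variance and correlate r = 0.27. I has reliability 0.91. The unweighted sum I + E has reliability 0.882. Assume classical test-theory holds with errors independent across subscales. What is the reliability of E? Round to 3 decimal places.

Var(I+E) = 2 + 2·0.27 = 2.540.
True-score variance = ρ_I + ρ_E + 2·0.27, so 0.882 = (0.91 + ρ_E + 0.54) / 2.540.
ρ_E = 0.882·2.540 − 0.91 − 0.54 = 0.790.

0.790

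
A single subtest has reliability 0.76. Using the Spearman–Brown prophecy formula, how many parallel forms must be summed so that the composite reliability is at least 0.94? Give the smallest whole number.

k ≥ ρ*(1−ρ₁)/(ρ₁(1−ρ*)) = 0.94·0.24 / (0.76·0.06) = 4.947.
Smallest integer k = 5.

5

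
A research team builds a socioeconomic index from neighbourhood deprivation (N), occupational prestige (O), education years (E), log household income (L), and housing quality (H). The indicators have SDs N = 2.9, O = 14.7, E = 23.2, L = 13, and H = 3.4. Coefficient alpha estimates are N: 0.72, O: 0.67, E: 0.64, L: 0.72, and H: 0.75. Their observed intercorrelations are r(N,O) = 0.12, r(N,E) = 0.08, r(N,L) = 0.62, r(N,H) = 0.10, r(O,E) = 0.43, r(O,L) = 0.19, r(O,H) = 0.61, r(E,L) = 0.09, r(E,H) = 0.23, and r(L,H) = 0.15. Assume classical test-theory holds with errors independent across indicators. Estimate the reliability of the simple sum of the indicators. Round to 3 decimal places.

Var(N+O+E+L+H) = 2.9² + 14.7² + 23.2² + 13² + 3.4² + 2·[2.9·14.7·0.12 + 2.9·23.2·0.08 + 2.9·13·0.62 + 2.9·3.4·0.10 + 14.7·23.2·0.43 + 14.7·13·0.19 + 14.7·3.4·0.61 + 23.2·13·0.09 + 23.2·3.4·0.23 + 13·3.4·0.15] = 943.3 + 600.437 = 1543.74.
With uncorrelated errors the cross-covariances are all true-score covariance, so they carry over unchanged; only the diagonal terms shrink to ρᵢσᵢ².
True-score variance = [2.9²·0.72 + 14.7²·0.67 + 23.2²·0.64 + 13²·0.72 + 3.4²·0.75] + 600.437 = 625.659 + 600.437 = 1226.1.
Reliability = 1226.1 / 1543.74 = 0.794.

0.794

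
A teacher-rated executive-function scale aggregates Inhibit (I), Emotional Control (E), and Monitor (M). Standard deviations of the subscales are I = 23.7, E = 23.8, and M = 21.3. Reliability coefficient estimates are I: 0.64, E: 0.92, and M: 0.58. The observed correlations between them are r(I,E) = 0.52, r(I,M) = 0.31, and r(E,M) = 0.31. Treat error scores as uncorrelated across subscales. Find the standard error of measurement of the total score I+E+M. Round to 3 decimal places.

20.930

Var(total) = 1581.82 + 1213.91 = 2795.73.
True-score variance = 1143.75 + 1213.91 = 2357.65, so reliability = 0.8433.
Error variance = 2795.73 − 2357.65 = 438.073; SEM = √438.073 = 20.930.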